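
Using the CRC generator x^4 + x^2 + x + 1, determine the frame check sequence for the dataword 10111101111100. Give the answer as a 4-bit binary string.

1010

Append 4 zeros: 101111011111000000. Divide by 10111 (XOR where the leading bit is 1):
  pos 0: 10111 XOR 10111 = 00000
  pos 5: 10111 XOR 10111 = 00000
  pos 10: 11000 XOR 10111 = 01111
  pos 11: 11110 XOR 10111 = 01001
  pos 12: 10010 XOR 10111 = 00101
Remainder (last 4 bits) = 1010. This is the CRC / FCS.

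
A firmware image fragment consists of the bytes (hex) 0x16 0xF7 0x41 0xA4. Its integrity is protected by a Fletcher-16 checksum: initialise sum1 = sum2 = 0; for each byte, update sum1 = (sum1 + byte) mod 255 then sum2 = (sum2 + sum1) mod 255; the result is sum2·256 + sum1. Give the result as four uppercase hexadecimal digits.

Running sums (mod 255):
  after byte 0 (0x16): sum1=22, sum2=22
  after byte 1 (0xF7): sum1=14, sum2=36
  after byte 2 (0x41): sum1=79, sum2=115
  after byte 3 (0xA4): sum1=243, sum2=103
Checksum = sum2·256 + sum1 = 103·256 + 243 = 26611 = 0x67F3.

67F3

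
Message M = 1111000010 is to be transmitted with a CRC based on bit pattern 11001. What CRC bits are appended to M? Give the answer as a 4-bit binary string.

Append 4 zeros: 11110000100000. Divide by 11001 (XOR where the leading bit is 1):
  pos 0: 11110 XOR 11001 = 00111
  pos 2: 11100 XOR 11001 = 00101
  pos 4: 10101 XOR 11001 = 01100
  pos 5: 11000 XOR 11001 = 00001
  pos 9: 10000 XOR 11001 = 01001
Remainder (last 4 bits) = 1001. This is the CRC / FCS.

1001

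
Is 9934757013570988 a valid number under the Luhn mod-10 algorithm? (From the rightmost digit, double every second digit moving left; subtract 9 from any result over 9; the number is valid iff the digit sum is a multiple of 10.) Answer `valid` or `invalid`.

valid

From the right, keep odd positions and double even positions (subtract 9 from any doubled value over 9):
  doubled (positions 2,4,...): 7 0 1 2 5 5 6 9 → sum 35
  kept (positions 1,3,...): 8 9 7 3 0 5 4 9 → sum 45
Total = 80.
80 mod 10 = 0, so the number is valid.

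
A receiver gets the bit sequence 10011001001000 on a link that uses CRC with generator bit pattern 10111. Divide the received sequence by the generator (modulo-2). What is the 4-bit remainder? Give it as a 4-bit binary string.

Modulo-2 division of 10011001001000 by 10111:
  pos 0: 10011 XOR 10111 = 00100
  pos 2: 10000 XOR 10111 = 00111
  pos 4: 11110 XOR 10111 = 01001
  pos 5: 10010 XOR 10111 = 00101
  pos 7: 10110 XOR 10111 = 00001
Remainder = 0100 (nonzero — an error is detected).

0100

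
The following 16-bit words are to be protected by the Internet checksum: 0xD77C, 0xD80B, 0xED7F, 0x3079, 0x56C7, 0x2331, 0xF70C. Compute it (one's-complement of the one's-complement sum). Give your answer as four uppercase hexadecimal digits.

C178

One's-complement addition (fold any carry out of bit 15 back into bit 0):
  0xD77C + 0xD80B = 0x1AF87 → wrap carry → 0xAF88
  0xAF88 + 0xED7F = 0x19D07 → wrap carry → 0x9D08
  0x9D08 + 0x3079 = 0x0CD81
  0xCD81 + 0x56C7 = 0x12448 → wrap carry → 0x2449
  0x2449 + 0x2331 = 0x0477A
  0x477A + 0xF70C = 0x13E86 → wrap carry → 0x3E87
One's-complement sum = 0x3E87.
Checksum = ~0x3E87 & 0xFFFF = 0xC178.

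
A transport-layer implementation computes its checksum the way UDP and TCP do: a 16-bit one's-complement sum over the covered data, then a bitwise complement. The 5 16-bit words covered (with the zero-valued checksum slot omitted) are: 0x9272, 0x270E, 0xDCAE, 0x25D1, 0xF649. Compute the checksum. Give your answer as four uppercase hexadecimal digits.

One's-complement addition (fold any carry out of bit 15 back into bit 0):
  0x9272 + 0x270E = 0x0B980
  0xB980 + 0xDCAE = 0x1962E → wrap carry → 0x962F
  0x962F + 0x25D1 = 0x0BC00
  0xBC00 + 0xF649 = 0x1B249 → wrap carry → 0xB24A
One's-complement sum = 0xB24A.
Checksum = ~0xB24A & 0xFFFF = 0x4DB5.

4DB5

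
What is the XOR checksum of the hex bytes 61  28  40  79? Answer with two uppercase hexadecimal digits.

XOR the bytes together:
  start with 0x61
  0x61 ⊕ 0x28 = 0x49
  0x49 ⊕ 0x40 = 0x09
  0x09 ⊕ 0x79 = 0x70

70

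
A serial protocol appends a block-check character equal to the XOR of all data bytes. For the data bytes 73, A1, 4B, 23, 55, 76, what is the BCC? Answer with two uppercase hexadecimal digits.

XOR the bytes together:
  start with 0x73
  0x73 ⊕ 0xA1 = 0xD2
  0xD2 ⊕ 0x4B = 0x99
  0x99 ⊕ 0x23 = 0xBA
  0xBA ⊕ 0x55 = 0xEF
  0xEF ⊕ 0x76 = 0x99

99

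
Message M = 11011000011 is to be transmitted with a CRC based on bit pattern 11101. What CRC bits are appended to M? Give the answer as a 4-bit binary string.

Append 4 zeros: 110110000110000. Divide by 11101 (XOR where the leading bit is 1):
  pos 0: 11011 XOR 11101 = 00110
  pos 2: 11000 XOR 11101 = 00101
  pos 4: 10100 XOR 11101 = 01001
  pos 5: 10011 XOR 11101 = 01110
  pos 6: 11101 XOR 11101 = 00000
Remainder (last 4 bits) = 0000. This is the CRC / FCS.

0000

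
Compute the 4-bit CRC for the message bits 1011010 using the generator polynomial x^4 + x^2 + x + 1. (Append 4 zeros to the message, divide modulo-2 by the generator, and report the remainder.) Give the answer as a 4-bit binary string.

Append 4 zeros: 10110100000. Divide by 10111 (XOR where the leading bit is 1):
  pos 0: 10110 XOR 10111 = 00001
  pos 4: 11000 XOR 10111 = 01111
  pos 5: 11110 XOR 10111 = 01001
  pos 6: 10010 XOR 10111 = 00101
Remainder (last 4 bits) = 0101. This is the CRC / FCS.

0101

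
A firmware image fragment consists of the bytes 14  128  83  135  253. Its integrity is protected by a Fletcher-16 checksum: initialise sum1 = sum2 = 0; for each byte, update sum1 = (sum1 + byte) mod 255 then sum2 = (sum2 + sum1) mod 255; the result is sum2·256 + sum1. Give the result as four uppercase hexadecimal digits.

4F67

Running sums (mod 255):
  after byte 0 (14): sum1=14, sum2=14
  after byte 1 (128): sum1=142, sum2=156
  after byte 2 (83): sum1=225, sum2=126
  after byte 3 (135): sum1=105, sum2=231
  after byte 4 (253): sum1=103, sum2=79
Checksum = sum2·256 + sum1 = 79·256 + 103 = 20327 = 0x4F67.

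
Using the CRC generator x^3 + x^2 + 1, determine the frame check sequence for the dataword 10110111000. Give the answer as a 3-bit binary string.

Append 3 zeros: 10110111000000. Divide by 1101 (XOR where the leading bit is 1):
  pos 0: 1011 XOR 1101 = 0110
  pos 1: 1100 XOR 1101 = 0001
  pos 4: 1111 XOR 1101 = 0010
  pos 6: 1000 XOR 1101 = 0101
  pos 7: 1010 XOR 1101 = 0111
  pos 8: 1110 XOR 1101 = 0011
  pos 10: 1100 XOR 1101 = 0001
Remainder (last 3 bits) = 001. This is the CRC / FCS.

001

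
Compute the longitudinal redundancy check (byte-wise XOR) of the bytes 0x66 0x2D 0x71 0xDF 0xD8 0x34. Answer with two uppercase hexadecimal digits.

09

XOR the bytes together:
  start with 0x66
  0x66 ⊕ 0x2D = 0x4B
  0x4B ⊕ 0x71 = 0x3A
  0x3A ⊕ 0xDF = 0xE5
  0xE5 ⊕ 0xD8 = 0x3D
  0x3D ⊕ 0x34 = 0x09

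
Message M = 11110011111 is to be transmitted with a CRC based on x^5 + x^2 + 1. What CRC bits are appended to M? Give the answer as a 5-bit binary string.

Append 5 zeros: 1111001111100000. Divide by 100101 (XOR where the leading bit is 1):
  pos 0: 111100 XOR 100101 = 011001
  pos 1: 110011 XOR 100101 = 010110
  pos 2: 101101 XOR 100101 = 001000
  pos 4: 100011 XOR 100101 = 000110
  pos 7: 110100 XOR 100101 = 010001
  pos 8: 100010 XOR 100101 = 000111
Remainder (last 5 bits) = 11100. This is the CRC / FCS.

11100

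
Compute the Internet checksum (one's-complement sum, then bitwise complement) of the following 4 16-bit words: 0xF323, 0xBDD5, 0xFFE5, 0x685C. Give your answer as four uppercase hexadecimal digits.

E6C3

One's-complement addition (fold any carry out of bit 15 back into bit 0):
  0xF323 + 0xBDD5 = 0x1B0F8 → wrap carry → 0xB0F9
  0xB0F9 + 0xFFE5 = 0x1B0DE → wrap carry → 0xB0DF
  0xB0DF + 0x685C = 0x1193B → wrap carry → 0x193C
One's-complement sum = 0x193C.
Checksum = ~0x193C & 0xFFFF = 0xE6C3.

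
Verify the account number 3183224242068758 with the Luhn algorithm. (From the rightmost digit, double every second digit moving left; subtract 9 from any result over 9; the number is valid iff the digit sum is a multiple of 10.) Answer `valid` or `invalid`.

From the right, keep odd positions and double even positions (subtract 9 from any doubled value over 9):
  doubled (positions 2,4,...): 1 7 0 8 8 4 7 6 → sum 41
  kept (positions 1,3,...): 8 7 6 2 2 2 3 1 → sum 31
Total = 72.
72 mod 10 = 2, so the number is invalid.

invalid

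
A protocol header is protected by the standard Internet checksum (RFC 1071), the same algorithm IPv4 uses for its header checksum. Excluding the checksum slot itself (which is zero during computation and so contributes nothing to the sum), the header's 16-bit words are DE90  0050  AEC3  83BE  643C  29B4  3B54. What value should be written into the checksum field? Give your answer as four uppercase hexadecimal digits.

One's-complement addition (fold any carry out of bit 15 back into bit 0):
  0xDE90 + 0x0050 = 0x0DEE0
  0xDEE0 + 0xAEC3 = 0x18DA3 → wrap carry → 0x8DA4
  0x8DA4 + 0x83BE = 0x11162 → wrap carry → 0x1163
  0x1163 + 0x643C = 0x0759F
  0x759F + 0x29B4 = 0x09F53
  0x9F53 + 0x3B54 = 0x0DAA7
One's-complement sum = 0xDAA7.
Checksum = ~0xDAA7 & 0xFFFF = 0x2558.

2558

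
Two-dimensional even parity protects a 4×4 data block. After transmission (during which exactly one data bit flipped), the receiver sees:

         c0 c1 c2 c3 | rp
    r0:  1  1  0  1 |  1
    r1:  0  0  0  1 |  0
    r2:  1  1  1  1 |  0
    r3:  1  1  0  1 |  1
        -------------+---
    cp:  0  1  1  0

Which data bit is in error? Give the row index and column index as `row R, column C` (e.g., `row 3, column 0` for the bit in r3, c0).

row 1, column 0

Recompute each row's even parity and compare to rp:
  r0: data parity 1, sent rp 1 → ok
  r1: data parity 1, sent rp 0 → mismatch
  r2: data parity 0, sent rp 0 → ok
  r3: data parity 1, sent rp 1 → ok
Recompute each column's even parity and compare to cp:
  c0: data parity 1, sent cp 0 → mismatch
  c1: data parity 1, sent cp 1 → ok
  c2: data parity 1, sent cp 1 → ok
  c3: data parity 0, sent cp 0 → ok
Exactly one row (r1) and one column (c0) fail → the flipped bit is at their intersection.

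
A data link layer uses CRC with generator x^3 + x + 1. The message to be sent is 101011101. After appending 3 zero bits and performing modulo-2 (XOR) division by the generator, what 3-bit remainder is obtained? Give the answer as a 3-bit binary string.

010

Append 3 zeros: 101011101000. Divide by 1011 (XOR where the leading bit is 1):
  pos 0: 1010 XOR 1011 = 0001
  pos 3: 1111 XOR 1011 = 0100
  pos 4: 1000 XOR 1011 = 0011
  pos 6: 1110 XOR 1011 = 0101
  pos 7: 1010 XOR 1011 = 0001
Remainder (last 3 bits) = 010. This is the CRC / FCS.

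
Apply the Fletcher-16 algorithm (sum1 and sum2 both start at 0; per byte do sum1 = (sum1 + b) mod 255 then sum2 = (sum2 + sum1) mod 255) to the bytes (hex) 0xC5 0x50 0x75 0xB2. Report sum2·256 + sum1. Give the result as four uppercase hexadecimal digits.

A53E

Running sums (mod 255):
  after byte 0 (0xC5): sum1=197, sum2=197
  after byte 1 (0x50): sum1=22, sum2=219
  after byte 2 (0x75): sum1=139, sum2=103
  after byte 3 (0xB2): sum1=62, sum2=165
Checksum = sum2·256 + sum1 = 165·256 + 62 = 42302 = 0xA53E.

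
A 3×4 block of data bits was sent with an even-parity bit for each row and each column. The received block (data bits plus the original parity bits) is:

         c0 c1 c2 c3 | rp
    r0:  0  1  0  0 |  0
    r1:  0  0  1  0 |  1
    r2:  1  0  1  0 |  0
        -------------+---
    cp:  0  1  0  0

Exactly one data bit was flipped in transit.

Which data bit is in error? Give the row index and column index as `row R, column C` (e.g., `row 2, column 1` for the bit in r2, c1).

row 0, column 0

Recompute each row's even parity and compare to rp:
  r0: data parity 1, sent rp 0 → mismatch
  r1: data parity 1, sent rp 1 → ok
  r2: data parity 0, sent rp 0 → ok
Recompute each column's even parity and compare to cp:
  c0: data parity 1, sent cp 0 → mismatch
  c1: data parity 1, sent cp 1 → ok
  c2: data parity 0, sent cp 0 → ok
  c3: data parity 0, sent cp 0 → ok
Exactly one row (r0) and one column (c0) fail → the flipped bit is at their intersection.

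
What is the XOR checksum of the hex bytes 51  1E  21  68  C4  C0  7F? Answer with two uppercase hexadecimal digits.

7D

XOR the bytes together:
  start with 0x51
  0x51 ⊕ 0x1E = 0x4F
  0x4F ⊕ 0x21 = 0x6E
  0x6E ⊕ 0x68 = 0x06
  0x06 ⊕ 0xC4 = 0xC2
  0xC2 ⊕ 0xC0 = 0x02
  0x02 ⊕ 0x7F = 0x7D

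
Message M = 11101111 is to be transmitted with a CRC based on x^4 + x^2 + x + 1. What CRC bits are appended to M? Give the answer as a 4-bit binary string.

1000

Append 4 zeros: 111011110000. Divide by 10111 (XOR where the leading bit is 1):
  pos 0: 11101 XOR 10111 = 01010
  pos 1: 10101 XOR 10111 = 00010
  pos 4: 10110 XOR 10111 = 00001
Remainder (last 4 bits) = 1000. This is the CRC / FCS.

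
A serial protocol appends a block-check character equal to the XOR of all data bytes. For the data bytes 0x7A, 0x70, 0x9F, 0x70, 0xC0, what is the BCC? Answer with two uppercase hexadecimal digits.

XOR the bytes together:
  start with 0x7A
  0x7A ⊕ 0x70 = 0x0A
  0x0A ⊕ 0x9F = 0x95
  0x95 ⊕ 0x70 = 0xE5
  0xE5 ⊕ 0xC0 = 0x25

25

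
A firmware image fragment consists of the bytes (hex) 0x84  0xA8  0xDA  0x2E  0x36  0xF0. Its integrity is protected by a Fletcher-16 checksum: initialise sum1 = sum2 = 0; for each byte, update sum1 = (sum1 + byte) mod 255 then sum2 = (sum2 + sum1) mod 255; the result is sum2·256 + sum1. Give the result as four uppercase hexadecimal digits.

Running sums (mod 255):
  after byte 0 (0x84): sum1=132, sum2=132
  after byte 1 (0xA8): sum1=45, sum2=177
  after byte 2 (0xDA): sum1=8, sum2=185
  after byte 3 (0x2E): sum1=54, sum2=239
  after byte 4 (0x36): sum1=108, sum2=92
  after byte 5 (0xF0): sum1=93, sum2=185
Checksum = sum2·256 + sum1 = 185·256 + 93 = 47453 = 0xB95D.

B95D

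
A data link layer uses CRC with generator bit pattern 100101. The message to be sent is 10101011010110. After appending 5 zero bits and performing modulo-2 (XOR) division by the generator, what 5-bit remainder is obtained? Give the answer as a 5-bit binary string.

Append 5 zeros: 1010101101011000000. Divide by 100101 (XOR where the leading bit is 1):
  pos 0: 101010 XOR 100101 = 001111
  pos 2: 111111 XOR 100101 = 011010
  pos 3: 110100 XOR 100101 = 010001
  pos 4: 100011 XOR 100101 = 000110
  pos 7: 110011 XOR 100101 = 010110
  pos 8: 101100 XOR 100101 = 001001
  pos 10: 100100 XOR 100101 = 000001
Remainder (last 5 bits) = 01000. This is the CRC / FCS.

01000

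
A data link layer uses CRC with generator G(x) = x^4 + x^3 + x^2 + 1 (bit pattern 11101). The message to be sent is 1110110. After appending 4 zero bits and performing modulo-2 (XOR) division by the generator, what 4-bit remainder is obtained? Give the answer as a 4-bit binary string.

Append 4 zeros: 11101100000. Divide by 11101 (XOR where the leading bit is 1):
  pos 0: 11101 XOR 11101 = 00000
  pos 5: 10000 XOR 11101 = 01101
  pos 6: 11010 XOR 11101 = 00111
Remainder (last 4 bits) = 0111. This is the CRC / FCS.

0111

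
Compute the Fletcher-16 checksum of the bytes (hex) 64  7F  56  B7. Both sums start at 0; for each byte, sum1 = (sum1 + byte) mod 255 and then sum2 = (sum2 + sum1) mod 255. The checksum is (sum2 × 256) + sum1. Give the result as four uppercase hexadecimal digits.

74F1

Running sums (mod 255):
  after byte 0 (64): sum1=100, sum2=100
  after byte 1 (7F): sum1=227, sum2=72
  after byte 2 (56): sum1=58, sum2=130
  after byte 3 (B7): sum1=241, sum2=116
Checksum = sum2·256 + sum1 = 116·256 + 241 = 29937 = 0x74F1.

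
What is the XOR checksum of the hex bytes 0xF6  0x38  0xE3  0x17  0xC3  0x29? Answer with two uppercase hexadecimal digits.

XOR the bytes together:
  start with 0xF6
  0xF6 ⊕ 0x38 = 0xCE
  0xCE ⊕ 0xE3 = 0x2D
  0x2D ⊕ 0x17 = 0x3A
  0x3A ⊕ 0xC3 = 0xF9
  0xF9 ⊕ 0x29 = 0xD0

D0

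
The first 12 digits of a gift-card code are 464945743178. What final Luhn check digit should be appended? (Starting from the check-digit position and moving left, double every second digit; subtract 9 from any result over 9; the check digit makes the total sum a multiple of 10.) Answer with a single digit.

Partial digits right→left: 8 7 1 3 4 7 5 4 9 4 6 4
Double every second digit counting from the check-digit position (so the 1st, 3rd, 5th, ... of the partial from the right).
  doubled (with −9 where >9): 7 2 8 1 9 3 → sum 30
  kept as-is: 7 3 7 4 4 4 → sum 29
Total = 30 + 29 = 59.
Check digit = (10 − (59 mod 10)) mod 10 = 1.

1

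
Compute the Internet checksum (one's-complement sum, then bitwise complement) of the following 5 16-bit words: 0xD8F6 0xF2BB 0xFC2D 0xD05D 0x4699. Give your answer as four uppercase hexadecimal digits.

One's-complement addition (fold any carry out of bit 15 back into bit 0):
  0xD8F6 + 0xF2BB = 0x1CBB1 → wrap carry → 0xCBB2
  0xCBB2 + 0xFC2D = 0x1C7DF → wrap carry → 0xC7E0
  0xC7E0 + 0xD05D = 0x1983D → wrap carry → 0x983E
  0x983E + 0x4699 = 0x0DED7
One's-complement sum = 0xDED7.
Checksum = ~0xDED7 & 0xFFFF = 0x2128.

2128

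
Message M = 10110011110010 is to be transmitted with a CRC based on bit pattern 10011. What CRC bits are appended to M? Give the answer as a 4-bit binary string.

Append 4 zeros: 101100111100100000. Divide by 10011 (XOR where the leading bit is 1):
  pos 0: 10110 XOR 10011 = 00101
  pos 2: 10101 XOR 10011 = 00110
  pos 4: 11011 XOR 10011 = 01000
  pos 5: 10001 XOR 10011 = 00010
  pos 8: 10001 XOR 10011 = 00010
  pos 11: 10000 XOR 10011 = 00011
Remainder (last 4 bits) = 1100. This is the CRC / FCS.

1100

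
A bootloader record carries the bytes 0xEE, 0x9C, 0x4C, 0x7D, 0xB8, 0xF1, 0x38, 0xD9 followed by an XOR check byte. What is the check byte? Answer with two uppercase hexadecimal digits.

EB

XOR the bytes together:
  start with 0xEE
  0xEE ⊕ 0x9C = 0x72
  0x72 ⊕ 0x4C = 0x3E
  0x3E ⊕ 0x7D = 0x43
  0x43 ⊕ 0xB8 = 0xFB
  0xFB ⊕ 0xF1 = 0x0A
  0x0A ⊕ 0x38 = 0x32
  0x32 ⊕ 0xD9 = 0xEB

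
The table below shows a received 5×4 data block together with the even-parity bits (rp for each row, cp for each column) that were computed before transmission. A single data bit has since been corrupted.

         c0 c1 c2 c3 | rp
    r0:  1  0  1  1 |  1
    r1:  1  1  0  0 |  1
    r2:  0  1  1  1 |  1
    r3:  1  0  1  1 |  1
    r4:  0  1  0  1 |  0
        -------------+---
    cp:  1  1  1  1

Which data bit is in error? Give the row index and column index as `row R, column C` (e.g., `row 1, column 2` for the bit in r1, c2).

Recompute each row's even parity and compare to rp:
  r0: data parity 1, sent rp 1 → ok
  r1: data parity 0, sent rp 1 → mismatch
  r2: data parity 1, sent rp 1 → ok
  r3: data parity 1, sent rp 1 → ok
  r4: data parity 0, sent rp 0 → ok
Recompute each column's even parity and compare to cp:
  c0: data parity 1, sent cp 1 → ok
  c1: data parity 1, sent cp 1 → ok
  c2: data parity 1, sent cp 1 → ok
  c3: data parity 0, sent cp 1 → mismatch
Exactly one row (r1) and one column (c3) fail → the flipped bit is at their intersection.

row 1, column 3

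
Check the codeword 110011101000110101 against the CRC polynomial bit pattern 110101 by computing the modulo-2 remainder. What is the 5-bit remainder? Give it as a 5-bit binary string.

Modulo-2 division of 110011101000110101 by 110101:
  pos 0: 110011 XOR 110101 = 000110
  pos 3: 110101 XOR 110101 = 000000
  pos 12: 110101 XOR 110101 = 000000
Remainder = 00000 (zero — the frame passes the CRC check).

00000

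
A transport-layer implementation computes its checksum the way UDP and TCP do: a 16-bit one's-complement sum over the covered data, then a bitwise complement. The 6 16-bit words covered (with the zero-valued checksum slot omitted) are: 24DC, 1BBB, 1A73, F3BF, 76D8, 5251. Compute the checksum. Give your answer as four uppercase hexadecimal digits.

One's-complement addition (fold any carry out of bit 15 back into bit 0):
  0x24DC + 0x1BBB = 0x04097
  0x4097 + 0x1A73 = 0x05B0A
  0x5B0A + 0xF3BF = 0x14EC9 → wrap carry → 0x4ECA
  0x4ECA + 0x76D8 = 0x0C5A2
  0xC5A2 + 0x5251 = 0x117F3 → wrap carry → 0x17F4
One's-complement sum = 0x17F4.
Checksum = ~0x17F4 & 0xFFFF = 0xE80B.

E80B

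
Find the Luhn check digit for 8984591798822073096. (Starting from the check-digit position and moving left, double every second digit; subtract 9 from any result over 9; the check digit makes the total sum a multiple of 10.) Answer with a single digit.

4

Partial digits right→left: 6 9 0 3 7 0 2 2 8 8 9 7 1 9 5 4 8 9 8
Double every second digit counting from the check-digit position (so the 1st, 3rd, 5th, ... of the partial from the right).
  doubled (with −9 where >9): 3 0 5 4 7 9 2 1 7 7 → sum 45
  kept as-is: 9 3 0 2 8 7 9 4 9 → sum 51
Total = 45 + 51 = 96.
Check digit = (10 − (96 mod 10)) mod 10 = 4.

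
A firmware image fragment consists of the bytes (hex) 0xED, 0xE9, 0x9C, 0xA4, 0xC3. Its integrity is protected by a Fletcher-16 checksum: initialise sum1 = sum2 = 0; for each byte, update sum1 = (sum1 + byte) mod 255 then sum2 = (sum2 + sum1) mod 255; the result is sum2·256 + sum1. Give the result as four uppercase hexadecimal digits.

Running sums (mod 255):
  after byte 0 (0xED): sum1=237, sum2=237
  after byte 1 (0xE9): sum1=215, sum2=197
  after byte 2 (0x9C): sum1=116, sum2=58
  after byte 3 (0xA4): sum1=25, sum2=83
  after byte 4 (0xC3): sum1=220, sum2=48
Checksum = sum2·256 + sum1 = 48·256 + 220 = 12508 = 0x30DC.

30DC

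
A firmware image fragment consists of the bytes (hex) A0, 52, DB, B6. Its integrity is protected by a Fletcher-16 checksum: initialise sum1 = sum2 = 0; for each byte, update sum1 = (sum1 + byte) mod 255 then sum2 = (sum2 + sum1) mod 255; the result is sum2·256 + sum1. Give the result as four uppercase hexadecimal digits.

E785

Running sums (mod 255):
  after byte 0 (A0): sum1=160, sum2=160
  after byte 1 (52): sum1=242, sum2=147
  after byte 2 (DB): sum1=206, sum2=98
  after byte 3 (B6): sum1=133, sum2=231
Checksum = sum2·256 + sum1 = 231·256 + 133 = 59269 = 0xE785.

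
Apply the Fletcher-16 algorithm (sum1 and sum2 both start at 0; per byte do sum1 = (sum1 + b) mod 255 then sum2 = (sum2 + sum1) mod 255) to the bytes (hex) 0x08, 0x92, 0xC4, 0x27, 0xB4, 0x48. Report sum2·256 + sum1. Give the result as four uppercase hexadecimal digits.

4783

Running sums (mod 255):
  after byte 0 (0x08): sum1=8, sum2=8
  after byte 1 (0x92): sum1=154, sum2=162
  after byte 2 (0xC4): sum1=95, sum2=2
  after byte 3 (0x27): sum1=134, sum2=136
  after byte 4 (0xB4): sum1=59, sum2=195
  after byte 5 (0x48): sum1=131, sum2=71
Checksum = sum2·256 + sum1 = 71·256 + 131 = 18307 = 0x4783.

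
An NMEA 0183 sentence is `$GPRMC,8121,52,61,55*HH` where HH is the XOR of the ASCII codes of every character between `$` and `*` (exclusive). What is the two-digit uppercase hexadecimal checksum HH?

XOR the ASCII codes of the payload characters:
  'G' = 0x47 → acc = 0x47
  'P' = 0x50 → acc = 0x17
  'R' = 0x52 → acc = 0x45
  'M' = 0x4D → acc = 0x08
  'C' = 0x43 → acc = 0x4B
  ',' = 0x2C → acc = 0x67
  '8' = 0x38 → acc = 0x5F
  '1' = 0x31 → acc = 0x6E
  '2' = 0x32 → acc = 0x5C
  '1' = 0x31 → acc = 0x6D
  ',' = 0x2C → acc = 0x41
  '5' = 0x35 → acc = 0x74
  '2' = 0x32 → acc = 0x46
  ',' = 0x2C → acc = 0x6A
  '6' = 0x36 → acc = 0x5C
  '1' = 0x31 → acc = 0x6D
  ',' = 0x2C → acc = 0x41
  '5' = 0x35 → acc = 0x74
  '5' = 0x35 → acc = 0x41
Checksum = 0x41.

41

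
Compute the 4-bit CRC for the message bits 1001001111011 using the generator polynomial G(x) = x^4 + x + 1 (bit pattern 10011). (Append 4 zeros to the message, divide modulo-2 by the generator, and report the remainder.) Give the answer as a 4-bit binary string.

1001

Append 4 zeros: 10010011110110000. Divide by 10011 (XOR where the leading bit is 1):
  pos 0: 10010 XOR 10011 = 00001
  pos 4: 10111 XOR 10011 = 00100
  pos 6: 10010 XOR 10011 = 00001
  pos 10: 11100 XOR 10011 = 01111
  pos 11: 11110 XOR 10011 = 01101
  pos 12: 11010 XOR 10011 = 01001
Remainder (last 4 bits) = 1001. This is the CRC / FCS.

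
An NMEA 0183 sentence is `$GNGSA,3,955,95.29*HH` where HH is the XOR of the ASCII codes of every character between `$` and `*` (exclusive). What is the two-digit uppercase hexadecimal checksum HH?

53

XOR the ASCII codes of the payload characters:
  'G' = 0x47 → acc = 0x47
  'N' = 0x4E → acc = 0x09
  'G' = 0x47 → acc = 0x4E
  'S' = 0x53 → acc = 0x1D
  'A' = 0x41 → acc = 0x5C
  ',' = 0x2C → acc = 0x70
  '3' = 0x33 → acc = 0x43
  ',' = 0x2C → acc = 0x6F
  '9' = 0x39 → acc = 0x56
  '5' = 0x35 → acc = 0x63
  '5' = 0x35 → acc = 0x56
  ',' = 0x2C → acc = 0x7A
  '9' = 0x39 → acc = 0x43
  '5' = 0x35 → acc = 0x76
  '.' = 0x2E → acc = 0x58
  '2' = 0x32 → acc = 0x6A
  '9' = 0x39 → acc = 0x53
Checksum = 0x53.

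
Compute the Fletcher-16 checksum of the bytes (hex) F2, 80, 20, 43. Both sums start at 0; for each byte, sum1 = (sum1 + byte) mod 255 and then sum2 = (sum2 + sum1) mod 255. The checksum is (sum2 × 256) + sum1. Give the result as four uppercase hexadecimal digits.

D0D6

Running sums (mod 255):
  after byte 0 (F2): sum1=242, sum2=242
  after byte 1 (80): sum1=115, sum2=102
  after byte 2 (20): sum1=147, sum2=249
  after byte 3 (43): sum1=214, sum2=208
Checksum = sum2·256 + sum1 = 208·256 + 214 = 53462 = 0xD0D6.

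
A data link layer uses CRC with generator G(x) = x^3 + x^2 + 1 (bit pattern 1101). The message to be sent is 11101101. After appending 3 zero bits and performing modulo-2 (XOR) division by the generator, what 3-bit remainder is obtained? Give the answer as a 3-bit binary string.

011

Append 3 zeros: 11101101000. Divide by 1101 (XOR where the leading bit is 1):
  pos 0: 1110 XOR 1101 = 0011
  pos 2: 1111 XOR 1101 = 0010
  pos 4: 1001 XOR 1101 = 0100
  pos 5: 1000 XOR 1101 = 0101
  pos 6: 1010 XOR 1101 = 0111
  pos 7: 1110 XOR 1101 = 0011
Remainder (last 3 bits) = 011. This is the CRC / FCS.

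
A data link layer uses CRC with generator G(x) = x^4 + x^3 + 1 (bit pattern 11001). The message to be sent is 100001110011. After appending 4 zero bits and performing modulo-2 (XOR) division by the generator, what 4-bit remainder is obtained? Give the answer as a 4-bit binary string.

Append 4 zeros: 1000011100110000. Divide by 11001 (XOR where the leading bit is 1):
  pos 0: 10000 XOR 11001 = 01001
  pos 1: 10011 XOR 11001 = 01010
  pos 2: 10101 XOR 11001 = 01100
  pos 3: 11001 XOR 11001 = 00000
  pos 10: 11000 XOR 11001 = 00001
Remainder (last 4 bits) = 0010. This is the CRC / FCS.

0010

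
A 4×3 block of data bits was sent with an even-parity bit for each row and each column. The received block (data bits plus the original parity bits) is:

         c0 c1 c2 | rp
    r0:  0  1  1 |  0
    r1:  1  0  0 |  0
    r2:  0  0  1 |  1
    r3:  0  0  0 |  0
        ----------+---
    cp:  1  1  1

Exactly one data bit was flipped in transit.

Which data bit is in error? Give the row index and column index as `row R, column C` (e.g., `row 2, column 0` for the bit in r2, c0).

row 1, column 2

Recompute each row's even parity and compare to rp:
  r0: data parity 0, sent rp 0 → ok
  r1: data parity 1, sent rp 0 → mismatch
  r2: data parity 1, sent rp 1 → ok
  r3: data parity 0, sent rp 0 → ok
Recompute each column's even parity and compare to cp:
  c0: data parity 1, sent cp 1 → ok
  c1: data parity 1, sent cp 1 → ok
  c2: data parity 0, sent cp 1 → mismatch
Exactly one row (r1) and one column (c2) fail → the flipped bit is at their intersection.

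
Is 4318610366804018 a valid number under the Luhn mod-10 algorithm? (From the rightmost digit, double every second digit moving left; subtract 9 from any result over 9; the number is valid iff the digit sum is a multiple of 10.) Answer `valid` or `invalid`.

From the right, keep odd positions and double even positions (subtract 9 from any doubled value over 9):
  doubled (positions 2,4,...): 2 8 7 3 0 3 2 8 → sum 33
  kept (positions 1,3,...): 8 0 0 6 3 1 8 3 → sum 29
Total = 62.
62 mod 10 = 2, so the number is invalid.

invalid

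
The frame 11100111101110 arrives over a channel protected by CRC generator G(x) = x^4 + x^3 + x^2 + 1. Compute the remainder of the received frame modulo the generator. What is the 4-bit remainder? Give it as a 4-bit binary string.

0000

Modulo-2 division of 11100111101110 by 11101:
  pos 0: 11100 XOR 11101 = 00001
  pos 4: 11111 XOR 11101 = 00010
  pos 7: 10011 XOR 11101 = 01110
  pos 8: 11101 XOR 11101 = 00000
Remainder = 0000 (zero — the frame passes the CRC check).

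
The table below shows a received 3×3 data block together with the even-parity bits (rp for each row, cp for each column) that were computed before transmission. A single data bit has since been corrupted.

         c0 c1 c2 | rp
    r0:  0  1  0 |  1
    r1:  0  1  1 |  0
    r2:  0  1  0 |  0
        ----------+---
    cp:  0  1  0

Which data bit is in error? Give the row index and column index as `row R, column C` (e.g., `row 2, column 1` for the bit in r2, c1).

Recompute each row's even parity and compare to rp:
  r0: data parity 1, sent rp 1 → ok
  r1: data parity 0, sent rp 0 → ok
  r2: data parity 1, sent rp 0 → mismatch
Recompute each column's even parity and compare to cp:
  c0: data parity 0, sent cp 0 → ok
  c1: data parity 1, sent cp 1 → ok
  c2: data parity 1, sent cp 0 → mismatch
Exactly one row (r2) and one column (c2) fail → the flipped bit is at their intersection.

row 2, column 2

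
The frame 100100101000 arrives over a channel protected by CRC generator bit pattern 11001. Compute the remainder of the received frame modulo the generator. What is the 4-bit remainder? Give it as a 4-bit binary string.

Modulo-2 division of 100100101000 by 11001:
  pos 0: 10010 XOR 11001 = 01011
  pos 1: 10110 XOR 11001 = 01111
  pos 2: 11111 XOR 11001 = 00110
  pos 4: 11001 XOR 11001 = 00000
Remainder = 0000 (zero — the frame passes the CRC check).

0000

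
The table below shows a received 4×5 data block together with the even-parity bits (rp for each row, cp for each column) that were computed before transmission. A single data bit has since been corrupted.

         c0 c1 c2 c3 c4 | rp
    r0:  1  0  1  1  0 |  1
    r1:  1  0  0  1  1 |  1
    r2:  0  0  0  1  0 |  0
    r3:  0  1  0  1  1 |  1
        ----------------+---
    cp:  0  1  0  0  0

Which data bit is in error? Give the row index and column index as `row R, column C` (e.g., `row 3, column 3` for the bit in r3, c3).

row 2, column 2

Recompute each row's even parity and compare to rp:
  r0: data parity 1, sent rp 1 → ok
  r1: data parity 1, sent rp 1 → ok
  r2: data parity 1, sent rp 0 → mismatch
  r3: data parity 1, sent rp 1 → ok
Recompute each column's even parity and compare to cp:
  c0: data parity 0, sent cp 0 → ok
  c1: data parity 1, sent cp 1 → ok
  c2: data parity 1, sent cp 0 → mismatch
  c3: data parity 0, sent cp 0 → ok
  c4: data parity 0, sent cp 0 → ok
Exactly one row (r2) and one column (c2) fail → the flipped bit is at their intersection.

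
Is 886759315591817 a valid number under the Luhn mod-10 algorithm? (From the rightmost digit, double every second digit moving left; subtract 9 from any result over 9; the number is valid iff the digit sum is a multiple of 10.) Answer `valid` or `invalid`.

From the right, keep odd positions and double even positions (subtract 9 from any doubled value over 9):
  doubled (positions 2,4,...): 2 2 1 2 9 5 7 → sum 28
  kept (positions 1,3,...): 7 8 9 5 3 5 6 8 → sum 51
Total = 79.
79 mod 10 = 9, so the number is invalid.

invalid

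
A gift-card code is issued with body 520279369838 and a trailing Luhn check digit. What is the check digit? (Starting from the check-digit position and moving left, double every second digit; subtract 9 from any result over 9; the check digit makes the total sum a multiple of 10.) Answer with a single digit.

9

Partial digits right→left: 8 3 8 9 6 3 9 7 2 0 2 5
Double every second digit counting from the check-digit position (so the 1st, 3rd, 5th, ... of the partial from the right).
  doubled (with −9 where >9): 7 7 3 9 4 4 → sum 34
  kept as-is: 3 9 3 7 0 5 → sum 27
Total = 34 + 27 = 61.
Check digit = (10 − (61 mod 10)) mod 10 = 9.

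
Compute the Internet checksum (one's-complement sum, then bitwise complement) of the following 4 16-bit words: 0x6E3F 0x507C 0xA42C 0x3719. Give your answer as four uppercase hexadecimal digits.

65FE

One's-complement addition (fold any carry out of bit 15 back into bit 0):
  0x6E3F + 0x507C = 0x0BEBB
  0xBEBB + 0xA42C = 0x162E7 → wrap carry → 0x62E8
  0x62E8 + 0x3719 = 0x09A01
One's-complement sum = 0x9A01.
Checksum = ~0x9A01 & 0xFFFF = 0x65FE.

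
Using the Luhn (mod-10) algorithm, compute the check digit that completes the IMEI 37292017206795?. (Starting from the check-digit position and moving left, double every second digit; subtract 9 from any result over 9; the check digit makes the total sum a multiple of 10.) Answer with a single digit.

Partial digits right→left: 5 9 7 6 0 2 7 1 0 2 9 2 7 3
Double every second digit counting from the check-digit position (so the 1st, 3rd, 5th, ... of the partial from the right).
  doubled (with −9 where >9): 1 5 0 5 0 9 5 → sum 25
  kept as-is: 9 6 2 1 2 2 3 → sum 25
Total = 25 + 25 = 50.
Check digit = (10 − (50 mod 10)) mod 10 = 0.

0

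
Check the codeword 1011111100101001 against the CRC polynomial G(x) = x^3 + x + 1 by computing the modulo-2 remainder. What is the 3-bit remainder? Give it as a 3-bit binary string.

Modulo-2 division of 1011111100101001 by 1011:
  pos 0: 1011 XOR 1011 = 0000
  pos 4: 1111 XOR 1011 = 0100
  pos 5: 1000 XOR 1011 = 0011
  pos 7: 1101 XOR 1011 = 0110
  pos 8: 1100 XOR 1011 = 0111
  pos 9: 1111 XOR 1011 = 0100
  pos 10: 1000 XOR 1011 = 0011
  pos 12: 1101 XOR 1011 = 0110
Remainder = 110 (nonzero — an error is detected).

110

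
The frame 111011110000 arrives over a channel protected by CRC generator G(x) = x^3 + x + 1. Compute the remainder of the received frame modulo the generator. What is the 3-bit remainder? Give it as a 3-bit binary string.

100

Modulo-2 division of 111011110000 by 1011:
  pos 0: 1110 XOR 1011 = 0101
  pos 1: 1011 XOR 1011 = 0000
  pos 5: 1110 XOR 1011 = 0101
  pos 6: 1010 XOR 1011 = 0001
Remainder = 100 (nonzero — an error is detected).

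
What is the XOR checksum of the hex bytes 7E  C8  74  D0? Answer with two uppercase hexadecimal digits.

12

XOR the bytes together:
  start with 0x7E
  0x7E ⊕ 0xC8 = 0xB6
  0xB6 ⊕ 0x74 = 0xC2
  0xC2 ⊕ 0xD0 = 0x12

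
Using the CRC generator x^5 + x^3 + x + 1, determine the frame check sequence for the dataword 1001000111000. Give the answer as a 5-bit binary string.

10000

Append 5 zeros: 100100011100000000. Divide by 101011 (XOR where the leading bit is 1):
  pos 0: 100100 XOR 101011 = 001111
  pos 2: 111101 XOR 101011 = 010110
  pos 3: 101101 XOR 101011 = 000110
  pos 6: 110100 XOR 101011 = 011111
  pos 7: 111110 XOR 101011 = 010101
  pos 8: 101010 XOR 101011 = 000001
Remainder (last 5 bits) = 10000. This is the CRC / FCS.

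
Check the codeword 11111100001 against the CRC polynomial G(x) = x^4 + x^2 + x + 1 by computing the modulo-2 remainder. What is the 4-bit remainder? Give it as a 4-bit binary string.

Modulo-2 division of 11111100001 by 10111:
  pos 0: 11111 XOR 10111 = 01000
  pos 1: 10001 XOR 10111 = 00110
  pos 3: 11000 XOR 10111 = 01111
  pos 4: 11110 XOR 10111 = 01001
  pos 5: 10010 XOR 10111 = 00101
Remainder = 1011 (nonzero — an error is detected).

1011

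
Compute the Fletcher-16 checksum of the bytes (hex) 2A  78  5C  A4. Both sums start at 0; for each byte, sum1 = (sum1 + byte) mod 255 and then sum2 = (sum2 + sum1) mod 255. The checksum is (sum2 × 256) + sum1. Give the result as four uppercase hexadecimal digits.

Running sums (mod 255):
  after byte 0 (2A): sum1=42, sum2=42
  after byte 1 (78): sum1=162, sum2=204
  after byte 2 (5C): sum1=254, sum2=203
  after byte 3 (A4): sum1=163, sum2=111
Checksum = sum2·256 + sum1 = 111·256 + 163 = 28579 = 0x6FA3.

6FA3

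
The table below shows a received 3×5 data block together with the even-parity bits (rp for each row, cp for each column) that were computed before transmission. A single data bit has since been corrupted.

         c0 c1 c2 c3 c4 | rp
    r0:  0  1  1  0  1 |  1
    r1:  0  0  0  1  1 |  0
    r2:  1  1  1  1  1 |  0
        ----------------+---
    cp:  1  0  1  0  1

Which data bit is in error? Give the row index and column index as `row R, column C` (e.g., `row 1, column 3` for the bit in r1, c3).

row 2, column 2

Recompute each row's even parity and compare to rp:
  r0: data parity 1, sent rp 1 → ok
  r1: data parity 0, sent rp 0 → ok
  r2: data parity 1, sent rp 0 → mismatch
Recompute each column's even parity and compare to cp:
  c0: data parity 1, sent cp 1 → ok
  c1: data parity 0, sent cp 0 → ok
  c2: data parity 0, sent cp 1 → mismatch
  c3: data parity 0, sent cp 0 → ok
  c4: data parity 1, sent cp 1 → ok
Exactly one row (r2) and one column (c2) fail → the flipped bit is at their intersection.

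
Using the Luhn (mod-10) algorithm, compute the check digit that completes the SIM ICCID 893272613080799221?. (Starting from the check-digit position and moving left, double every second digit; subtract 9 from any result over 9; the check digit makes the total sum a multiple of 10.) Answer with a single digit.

Partial digits right→left: 1 2 2 9 9 7 0 8 0 3 1 6 2 7 2 3 9 8
Double every second digit counting from the check-digit position (so the 1st, 3rd, 5th, ... of the partial from the right).
  doubled (with −9 where >9): 2 4 9 0 0 2 4 4 9 → sum 34
  kept as-is: 2 9 7 8 3 6 7 3 8 → sum 53
Total = 34 + 53 = 87.
Check digit = (10 − (87 mod 10)) mod 10 = 3.

3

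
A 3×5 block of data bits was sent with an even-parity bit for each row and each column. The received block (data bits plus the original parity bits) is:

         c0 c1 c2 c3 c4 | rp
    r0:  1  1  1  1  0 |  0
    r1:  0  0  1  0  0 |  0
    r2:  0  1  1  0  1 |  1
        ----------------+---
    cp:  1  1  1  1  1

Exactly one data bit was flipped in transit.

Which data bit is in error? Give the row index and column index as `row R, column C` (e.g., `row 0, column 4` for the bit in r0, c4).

row 1, column 1

Recompute each row's even parity and compare to rp:
  r0: data parity 0, sent rp 0 → ok
  r1: data parity 1, sent rp 0 → mismatch
  r2: data parity 1, sent rp 1 → ok
Recompute each column's even parity and compare to cp:
  c0: data parity 1, sent cp 1 → ok
  c1: data parity 0, sent cp 1 → mismatch
  c2: data parity 1, sent cp 1 → ok
  c3: data parity 1, sent cp 1 → ok
  c4: data parity 1, sent cp 1 → ok
Exactly one row (r1) and one column (c1) fail → the flipped bit is at their intersection.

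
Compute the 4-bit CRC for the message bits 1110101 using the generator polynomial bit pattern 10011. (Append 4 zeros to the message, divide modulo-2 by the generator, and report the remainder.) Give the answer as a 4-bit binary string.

0111

Append 4 zeros: 11101010000. Divide by 10011 (XOR where the leading bit is 1):
  pos 0: 11101 XOR 10011 = 01110
  pos 1: 11100 XOR 10011 = 01111
  pos 2: 11111 XOR 10011 = 01100
  pos 3: 11000 XOR 10011 = 01011
  pos 4: 10110 XOR 10011 = 00101
  pos 6: 10100 XOR 10011 = 00111
Remainder (last 4 bits) = 0111. This is the CRC / FCS.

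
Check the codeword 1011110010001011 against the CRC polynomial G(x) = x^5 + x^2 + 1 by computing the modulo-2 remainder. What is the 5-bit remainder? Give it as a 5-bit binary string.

00100

Modulo-2 division of 1011110010001011 by 100101:
  pos 0: 101111 XOR 100101 = 001010
  pos 2: 101000 XOR 100101 = 001101
  pos 4: 110110 XOR 100101 = 010011
  pos 5: 100110 XOR 100101 = 000011
  pos 9: 110101 XOR 100101 = 010000
  pos 10: 100001 XOR 100101 = 000100
Remainder = 00100 (nonzero — an error is detected).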